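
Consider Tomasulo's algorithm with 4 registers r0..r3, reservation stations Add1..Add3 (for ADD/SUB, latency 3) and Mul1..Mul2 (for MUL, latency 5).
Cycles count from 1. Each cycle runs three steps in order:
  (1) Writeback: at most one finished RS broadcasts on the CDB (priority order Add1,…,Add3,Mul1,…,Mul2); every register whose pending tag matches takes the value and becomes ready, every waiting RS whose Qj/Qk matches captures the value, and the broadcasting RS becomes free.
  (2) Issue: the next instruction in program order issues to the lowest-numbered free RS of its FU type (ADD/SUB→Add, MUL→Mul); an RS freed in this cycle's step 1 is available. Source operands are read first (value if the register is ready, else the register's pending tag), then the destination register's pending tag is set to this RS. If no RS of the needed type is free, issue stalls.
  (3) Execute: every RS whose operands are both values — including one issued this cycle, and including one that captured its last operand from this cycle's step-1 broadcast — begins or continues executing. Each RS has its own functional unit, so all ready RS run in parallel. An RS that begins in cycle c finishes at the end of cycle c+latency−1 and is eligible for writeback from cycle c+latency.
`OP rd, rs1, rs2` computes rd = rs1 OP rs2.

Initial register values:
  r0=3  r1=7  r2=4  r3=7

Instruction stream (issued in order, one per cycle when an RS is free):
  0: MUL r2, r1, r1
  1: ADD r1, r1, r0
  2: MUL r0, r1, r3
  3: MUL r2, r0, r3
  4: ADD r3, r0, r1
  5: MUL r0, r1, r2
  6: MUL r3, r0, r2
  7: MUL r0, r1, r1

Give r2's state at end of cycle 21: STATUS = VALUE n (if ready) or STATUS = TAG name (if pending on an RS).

cycle 1: issue MUL r2<-Mul1 // r0:3,r1:7,r2:Mul1,r3:7
cycle 2: issue ADD r1<-Add1 // r0:3,r1:Add1,r2:Mul1,r3:7
cycle 3: issue MUL r0<-Mul2 // r0:Mul2,r1:Add1,r2:Mul1,r3:7
cycle 4: stall // r0:Mul2,r1:Add1,r2:Mul1,r3:7
cycle 5: CDB Add1=10; stall // r0:Mul2,r1:10,r2:Mul1,r3:7
cycle 6: CDB Mul1=49; issue MUL r2<-Mul1 // r0:Mul2,r1:10,r2:Mul1,r3:7
cycle 7: issue ADD r3<-Add1 // r0:Mul2,r1:10,r2:Mul1,r3:Add1
cycle 8: stall // r0:Mul2,r1:10,r2:Mul1,r3:Add1
cycle 9: stall // r0:Mul2,r1:10,r2:Mul1,r3:Add1
cycle 10: CDB Mul2=70; issue MUL r0<-Mul2 // r0:Mul2,r1:10,r2:Mul1,r3:Add1
cycle 11: stall // r0:Mul2,r1:10,r2:Mul1,r3:Add1
cycle 12: stall // r0:Mul2,r1:10,r2:Mul1,r3:Add1
cycle 13: CDB Add1=80; stall // r0:Mul2,r1:10,r2:Mul1,r3:80
cycle 14: stall // r0:Mul2,r1:10,r2:Mul1,r3:80
cycle 15: CDB Mul1=490; issue MUL r3<-Mul1 // r0:Mul2,r1:10,r2:490,r3:Mul1
cycle 16: stall // r0:Mul2,r1:10,r2:490,r3:Mul1
cycle 17: stall // r0:Mul2,r1:10,r2:490,r3:Mul1
cycle 18: stall // r0:Mul2,r1:10,r2:490,r3:Mul1
cycle 19: stall // r0:Mul2,r1:10,r2:490,r3:Mul1
cycle 20: CDB Mul2=4900; issue MUL r0<-Mul2 // r0:Mul2,r1:10,r2:490,r3:Mul1
cycle 21: - // r0:Mul2,r1:10,r2:490,r3:Mul1

STATUS = VALUE 490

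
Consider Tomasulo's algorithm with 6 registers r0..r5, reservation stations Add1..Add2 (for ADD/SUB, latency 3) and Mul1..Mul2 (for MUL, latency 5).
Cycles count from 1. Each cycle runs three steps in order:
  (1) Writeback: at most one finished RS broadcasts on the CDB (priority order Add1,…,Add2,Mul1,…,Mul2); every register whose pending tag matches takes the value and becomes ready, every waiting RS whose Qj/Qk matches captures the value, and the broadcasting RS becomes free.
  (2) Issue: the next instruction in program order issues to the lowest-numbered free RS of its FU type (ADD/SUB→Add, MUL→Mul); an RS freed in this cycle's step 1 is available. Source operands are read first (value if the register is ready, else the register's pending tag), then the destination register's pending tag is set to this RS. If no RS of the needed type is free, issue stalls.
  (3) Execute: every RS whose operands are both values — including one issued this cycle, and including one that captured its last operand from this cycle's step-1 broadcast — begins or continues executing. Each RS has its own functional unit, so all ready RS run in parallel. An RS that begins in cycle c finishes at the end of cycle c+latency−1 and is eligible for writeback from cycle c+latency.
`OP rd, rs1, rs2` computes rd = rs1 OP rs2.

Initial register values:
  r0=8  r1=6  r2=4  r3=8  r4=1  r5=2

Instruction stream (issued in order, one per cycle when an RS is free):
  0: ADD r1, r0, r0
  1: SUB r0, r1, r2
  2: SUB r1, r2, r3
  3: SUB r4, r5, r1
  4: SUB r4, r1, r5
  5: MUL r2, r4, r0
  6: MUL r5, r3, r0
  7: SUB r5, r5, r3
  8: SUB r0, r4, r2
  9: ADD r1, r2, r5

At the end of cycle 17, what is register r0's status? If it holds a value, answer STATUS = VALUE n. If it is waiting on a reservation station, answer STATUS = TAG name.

STATUS = TAG Add2

c1: issue ADD r1<-Add1 | r0:8,r1:Add1,r2:4,r3:8,r4:1,r5:2
c2: issue SUB r0<-Add2 | r0:Add2,r1:Add1,r2:4,r3:8,r4:1,r5:2
c3: stall | r0:Add2,r1:Add1,r2:4,r3:8,r4:1,r5:2
c4: CDB Add1=16; issue SUB r1<-Add1 | r0:Add2,r1:Add1,r2:4,r3:8,r4:1,r5:2
c5: stall | r0:Add2,r1:Add1,r2:4,r3:8,r4:1,r5:2
c6: stall | r0:Add2,r1:Add1,r2:4,r3:8,r4:1,r5:2
c7: CDB Add1=-4; issue SUB r4<-Add1 | r0:Add2,r1:-4,r2:4,r3:8,r4:Add1,r5:2
c8: CDB Add2=12; issue SUB r4<-Add2 | r0:12,r1:-4,r2:4,r3:8,r4:Add2,r5:2
c9: issue MUL r2<-Mul1 | r0:12,r1:-4,r2:Mul1,r3:8,r4:Add2,r5:2
c10: CDB Add1=6; issue MUL r5<-Mul2 | r0:12,r1:-4,r2:Mul1,r3:8,r4:Add2,r5:Mul2
c11: CDB Add2=-6; issue SUB r5<-Add1 | r0:12,r1:-4,r2:Mul1,r3:8,r4:-6,r5:Add1
c12: issue SUB r0<-Add2 | r0:Add2,r1:-4,r2:Mul1,r3:8,r4:-6,r5:Add1
c13: stall | r0:Add2,r1:-4,r2:Mul1,r3:8,r4:-6,r5:Add1
c14: stall | r0:Add2,r1:-4,r2:Mul1,r3:8,r4:-6,r5:Add1
c15: CDB Mul2=96; stall | r0:Add2,r1:-4,r2:Mul1,r3:8,r4:-6,r5:Add1
c16: CDB Mul1=-72; stall | r0:Add2,r1:-4,r2:-72,r3:8,r4:-6,r5:Add1
c17: stall | r0:Add2,r1:-4,r2:-72,r3:8,r4:-6,r5:Add1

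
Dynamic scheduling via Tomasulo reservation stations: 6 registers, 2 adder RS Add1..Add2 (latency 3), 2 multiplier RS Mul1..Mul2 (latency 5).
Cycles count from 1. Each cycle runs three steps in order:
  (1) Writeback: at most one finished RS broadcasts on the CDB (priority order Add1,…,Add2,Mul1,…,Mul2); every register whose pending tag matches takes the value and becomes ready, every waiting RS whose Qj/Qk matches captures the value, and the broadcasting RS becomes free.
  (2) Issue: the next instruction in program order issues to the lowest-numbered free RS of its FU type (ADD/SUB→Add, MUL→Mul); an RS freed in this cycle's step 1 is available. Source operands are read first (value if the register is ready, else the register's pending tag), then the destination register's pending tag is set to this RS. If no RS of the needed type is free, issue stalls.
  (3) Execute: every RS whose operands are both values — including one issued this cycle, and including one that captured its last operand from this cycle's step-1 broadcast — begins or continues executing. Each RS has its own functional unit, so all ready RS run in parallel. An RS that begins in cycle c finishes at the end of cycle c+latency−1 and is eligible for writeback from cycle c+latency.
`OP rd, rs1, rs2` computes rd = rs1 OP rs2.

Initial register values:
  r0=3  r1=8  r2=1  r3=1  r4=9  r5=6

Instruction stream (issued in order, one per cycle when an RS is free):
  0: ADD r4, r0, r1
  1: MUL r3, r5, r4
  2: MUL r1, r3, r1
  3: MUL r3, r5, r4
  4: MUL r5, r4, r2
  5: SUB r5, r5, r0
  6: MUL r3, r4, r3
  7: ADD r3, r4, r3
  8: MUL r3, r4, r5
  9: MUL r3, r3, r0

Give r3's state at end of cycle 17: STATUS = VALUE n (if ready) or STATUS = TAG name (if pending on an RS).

STATUS = TAG Add2

cycle 1: issue ADD r4<-Add1 // r0:3,r1:8,r2:1,r3:1,r4:Add1,r5:6
cycle 2: issue MUL r3<-Mul1 // r0:3,r1:8,r2:1,r3:Mul1,r4:Add1,r5:6
cycle 3: issue MUL r1<-Mul2 // r0:3,r1:Mul2,r2:1,r3:Mul1,r4:Add1,r5:6
cycle 4: CDB Add1=11; stall // r0:3,r1:Mul2,r2:1,r3:Mul1,r4:11,r5:6
cycle 5: stall // r0:3,r1:Mul2,r2:1,r3:Mul1,r4:11,r5:6
cycle 6: stall // r0:3,r1:Mul2,r2:1,r3:Mul1,r4:11,r5:6
cycle 7: stall // r0:3,r1:Mul2,r2:1,r3:Mul1,r4:11,r5:6
cycle 8: stall // r0:3,r1:Mul2,r2:1,r3:Mul1,r4:11,r5:6
cycle 9: CDB Mul1=66; issue MUL r3<-Mul1 // r0:3,r1:Mul2,r2:1,r3:Mul1,r4:11,r5:6
cycle 10: stall // r0:3,r1:Mul2,r2:1,r3:Mul1,r4:11,r5:6
cycle 11: stall // r0:3,r1:Mul2,r2:1,r3:Mul1,r4:11,r5:6
cycle 12: stall // r0:3,r1:Mul2,r2:1,r3:Mul1,r4:11,r5:6
cycle 13: stall // r0:3,r1:Mul2,r2:1,r3:Mul1,r4:11,r5:6
cycle 14: CDB Mul1=66; issue MUL r5<-Mul1 // r0:3,r1:Mul2,r2:1,r3:66,r4:11,r5:Mul1
cycle 15: CDB Mul2=528; issue SUB r5<-Add1 // r0:3,r1:528,r2:1,r3:66,r4:11,r5:Add1
cycle 16: issue MUL r3<-Mul2 // r0:3,r1:528,r2:1,r3:Mul2,r4:11,r5:Add1
cycle 17: issue ADD r3<-Add2 // r0:3,r1:528,r2:1,r3:Add2,r4:11,r5:Add1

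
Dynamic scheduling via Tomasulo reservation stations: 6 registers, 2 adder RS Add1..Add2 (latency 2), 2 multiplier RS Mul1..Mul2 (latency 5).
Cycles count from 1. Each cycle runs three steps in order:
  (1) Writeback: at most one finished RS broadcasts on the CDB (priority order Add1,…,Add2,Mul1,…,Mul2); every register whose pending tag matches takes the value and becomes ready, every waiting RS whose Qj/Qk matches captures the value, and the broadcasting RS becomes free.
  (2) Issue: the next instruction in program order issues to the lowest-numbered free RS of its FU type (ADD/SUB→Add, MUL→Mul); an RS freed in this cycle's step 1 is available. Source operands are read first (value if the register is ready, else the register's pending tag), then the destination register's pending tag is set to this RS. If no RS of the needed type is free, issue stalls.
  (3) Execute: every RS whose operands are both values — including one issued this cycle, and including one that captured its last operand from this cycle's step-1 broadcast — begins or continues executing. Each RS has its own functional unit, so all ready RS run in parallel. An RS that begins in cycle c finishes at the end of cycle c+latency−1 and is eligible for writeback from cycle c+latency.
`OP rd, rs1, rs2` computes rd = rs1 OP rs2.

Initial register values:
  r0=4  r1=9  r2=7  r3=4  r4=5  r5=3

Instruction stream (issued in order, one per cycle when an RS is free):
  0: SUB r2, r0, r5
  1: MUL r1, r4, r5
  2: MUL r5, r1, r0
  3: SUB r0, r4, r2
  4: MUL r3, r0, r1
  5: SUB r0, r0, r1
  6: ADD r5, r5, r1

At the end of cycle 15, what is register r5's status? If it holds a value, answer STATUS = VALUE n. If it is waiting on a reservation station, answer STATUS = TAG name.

cycle 1: issue SUB r2<-Add1 // r0:4,r1:9,r2:Add1,r3:4,r4:5,r5:3
cycle 2: issue MUL r1<-Mul1 // r0:4,r1:Mul1,r2:Add1,r3:4,r4:5,r5:3
cycle 3: CDB Add1=1; issue MUL r5<-Mul2 // r0:4,r1:Mul1,r2:1,r3:4,r4:5,r5:Mul2
cycle 4: issue SUB r0<-Add1 // r0:Add1,r1:Mul1,r2:1,r3:4,r4:5,r5:Mul2
cycle 5: stall // r0:Add1,r1:Mul1,r2:1,r3:4,r4:5,r5:Mul2
cycle 6: CDB Add1=4; stall // r0:4,r1:Mul1,r2:1,r3:4,r4:5,r5:Mul2
cycle 7: CDB Mul1=15; issue MUL r3<-Mul1 // r0:4,r1:15,r2:1,r3:Mul1,r4:5,r5:Mul2
cycle 8: issue SUB r0<-Add1 // r0:Add1,r1:15,r2:1,r3:Mul1,r4:5,r5:Mul2
cycle 9: issue ADD r5<-Add2 // r0:Add1,r1:15,r2:1,r3:Mul1,r4:5,r5:Add2
cycle 10: CDB Add1=-11 // r0:-11,r1:15,r2:1,r3:Mul1,r4:5,r5:Add2
cycle 11: - // r0:-11,r1:15,r2:1,r3:Mul1,r4:5,r5:Add2
cycle 12: CDB Mul1=60 // r0:-11,r1:15,r2:1,r3:60,r4:5,r5:Add2
cycle 13: CDB Mul2=60 // r0:-11,r1:15,r2:1,r3:60,r4:5,r5:Add2
cycle 14: - // r0:-11,r1:15,r2:1,r3:60,r4:5,r5:Add2
cycle 15: CDB Add2=75 // r0:-11,r1:15,r2:1,r3:60,r4:5,r5:75

STATUS = VALUE 75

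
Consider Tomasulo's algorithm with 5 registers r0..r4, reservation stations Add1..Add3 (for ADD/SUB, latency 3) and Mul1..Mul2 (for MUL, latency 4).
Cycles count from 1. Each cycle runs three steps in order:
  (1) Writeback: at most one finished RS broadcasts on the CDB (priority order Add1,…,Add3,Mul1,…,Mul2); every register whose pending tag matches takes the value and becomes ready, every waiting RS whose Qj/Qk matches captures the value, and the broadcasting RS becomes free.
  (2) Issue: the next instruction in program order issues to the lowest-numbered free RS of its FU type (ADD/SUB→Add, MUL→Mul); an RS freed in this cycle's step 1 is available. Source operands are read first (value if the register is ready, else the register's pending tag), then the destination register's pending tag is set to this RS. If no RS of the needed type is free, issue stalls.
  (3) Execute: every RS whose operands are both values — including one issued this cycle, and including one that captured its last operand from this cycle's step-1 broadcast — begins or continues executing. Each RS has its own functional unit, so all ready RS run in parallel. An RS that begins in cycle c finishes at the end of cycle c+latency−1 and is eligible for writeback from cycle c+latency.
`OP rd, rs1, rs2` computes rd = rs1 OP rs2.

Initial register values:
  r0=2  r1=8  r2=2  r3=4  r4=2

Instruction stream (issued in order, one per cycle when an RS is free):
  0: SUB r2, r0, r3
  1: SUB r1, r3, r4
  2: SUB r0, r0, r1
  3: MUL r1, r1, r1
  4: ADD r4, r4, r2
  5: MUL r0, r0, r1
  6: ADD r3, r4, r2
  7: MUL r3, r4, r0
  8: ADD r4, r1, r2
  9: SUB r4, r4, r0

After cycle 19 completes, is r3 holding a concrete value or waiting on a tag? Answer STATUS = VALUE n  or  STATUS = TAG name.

c1: issue SUB r2<-Add1 | r0:2,r1:8,r2:Add1,r3:4,r4:2
c2: issue SUB r1<-Add2 | r0:2,r1:Add2,r2:Add1,r3:4,r4:2
c3: issue SUB r0<-Add3 | r0:Add3,r1:Add2,r2:Add1,r3:4,r4:2
c4: CDB Add1=-2; issue MUL r1<-Mul1 | r0:Add3,r1:Mul1,r2:-2,r3:4,r4:2
c5: CDB Add2=2; issue ADD r4<-Add1 | r0:Add3,r1:Mul1,r2:-2,r3:4,r4:Add1
c6: issue MUL r0<-Mul2 | r0:Mul2,r1:Mul1,r2:-2,r3:4,r4:Add1
c7: issue ADD r3<-Add2 | r0:Mul2,r1:Mul1,r2:-2,r3:Add2,r4:Add1
c8: CDB Add1=0; stall | r0:Mul2,r1:Mul1,r2:-2,r3:Add2,r4:0
c9: CDB Add3=0; stall | r0:Mul2,r1:Mul1,r2:-2,r3:Add2,r4:0
c10: CDB Mul1=4; issue MUL r3<-Mul1 | r0:Mul2,r1:4,r2:-2,r3:Mul1,r4:0
c11: CDB Add2=-2; issue ADD r4<-Add1 | r0:Mul2,r1:4,r2:-2,r3:Mul1,r4:Add1
c12: issue SUB r4<-Add2 | r0:Mul2,r1:4,r2:-2,r3:Mul1,r4:Add2
c13: - | r0:Mul2,r1:4,r2:-2,r3:Mul1,r4:Add2
c14: CDB Add1=2 | r0:Mul2,r1:4,r2:-2,r3:Mul1,r4:Add2
c15: CDB Mul2=0 | r0:0,r1:4,r2:-2,r3:Mul1,r4:Add2
c16: - | r0:0,r1:4,r2:-2,r3:Mul1,r4:Add2
c17: - | r0:0,r1:4,r2:-2,r3:Mul1,r4:Add2
c18: CDB Add2=2 | r0:0,r1:4,r2:-2,r3:Mul1,r4:2
c19: CDB Mul1=0 | r0:0,r1:4,r2:-2,r3:0,r4:2

STATUS = VALUE 0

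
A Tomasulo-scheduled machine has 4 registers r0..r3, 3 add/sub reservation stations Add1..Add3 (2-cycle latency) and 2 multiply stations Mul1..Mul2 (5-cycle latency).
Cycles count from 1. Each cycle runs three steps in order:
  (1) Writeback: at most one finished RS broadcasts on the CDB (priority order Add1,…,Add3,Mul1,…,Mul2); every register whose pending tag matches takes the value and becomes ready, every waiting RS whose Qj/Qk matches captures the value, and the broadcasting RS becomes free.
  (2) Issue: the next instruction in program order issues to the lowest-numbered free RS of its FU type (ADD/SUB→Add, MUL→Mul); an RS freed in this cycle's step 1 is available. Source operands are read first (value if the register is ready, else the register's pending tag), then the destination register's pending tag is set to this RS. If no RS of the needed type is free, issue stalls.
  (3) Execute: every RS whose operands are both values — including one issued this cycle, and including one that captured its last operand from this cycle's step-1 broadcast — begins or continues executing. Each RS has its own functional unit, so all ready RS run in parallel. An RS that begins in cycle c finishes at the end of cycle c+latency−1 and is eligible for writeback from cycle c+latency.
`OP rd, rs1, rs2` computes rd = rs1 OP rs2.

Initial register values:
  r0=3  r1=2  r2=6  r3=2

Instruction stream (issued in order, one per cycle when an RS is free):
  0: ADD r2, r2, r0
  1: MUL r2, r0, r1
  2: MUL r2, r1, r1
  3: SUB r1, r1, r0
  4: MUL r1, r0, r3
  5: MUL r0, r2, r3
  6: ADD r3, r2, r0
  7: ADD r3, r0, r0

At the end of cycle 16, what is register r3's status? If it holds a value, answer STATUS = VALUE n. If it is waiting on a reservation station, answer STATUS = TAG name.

STATUS = VALUE 16

cycle 1: issue ADD r2<-Add1 // r0:3,r1:2,r2:Add1,r3:2
cycle 2: issue MUL r2<-Mul1 // r0:3,r1:2,r2:Mul1,r3:2
cycle 3: CDB Add1=9; issue MUL r2<-Mul2 // r0:3,r1:2,r2:Mul2,r3:2
cycle 4: issue SUB r1<-Add1 // r0:3,r1:Add1,r2:Mul2,r3:2
cycle 5: stall // r0:3,r1:Add1,r2:Mul2,r3:2
cycle 6: CDB Add1=-1; stall // r0:3,r1:-1,r2:Mul2,r3:2
cycle 7: CDB Mul1=6; issue MUL r1<-Mul1 // r0:3,r1:Mul1,r2:Mul2,r3:2
cycle 8: CDB Mul2=4; issue MUL r0<-Mul2 // r0:Mul2,r1:Mul1,r2:4,r3:2
cycle 9: issue ADD r3<-Add1 // r0:Mul2,r1:Mul1,r2:4,r3:Add1
cycle 10: issue ADD r3<-Add2 // r0:Mul2,r1:Mul1,r2:4,r3:Add2
cycle 11: - // r0:Mul2,r1:Mul1,r2:4,r3:Add2
cycle 12: CDB Mul1=6 // r0:Mul2,r1:6,r2:4,r3:Add2
cycle 13: CDB Mul2=8 // r0:8,r1:6,r2:4,r3:Add2
cycle 14: - // r0:8,r1:6,r2:4,r3:Add2
cycle 15: CDB Add1=12 // r0:8,r1:6,r2:4,r3:Add2
cycle 16: CDB Add2=16 // r0:8,r1:6,r2:4,r3:16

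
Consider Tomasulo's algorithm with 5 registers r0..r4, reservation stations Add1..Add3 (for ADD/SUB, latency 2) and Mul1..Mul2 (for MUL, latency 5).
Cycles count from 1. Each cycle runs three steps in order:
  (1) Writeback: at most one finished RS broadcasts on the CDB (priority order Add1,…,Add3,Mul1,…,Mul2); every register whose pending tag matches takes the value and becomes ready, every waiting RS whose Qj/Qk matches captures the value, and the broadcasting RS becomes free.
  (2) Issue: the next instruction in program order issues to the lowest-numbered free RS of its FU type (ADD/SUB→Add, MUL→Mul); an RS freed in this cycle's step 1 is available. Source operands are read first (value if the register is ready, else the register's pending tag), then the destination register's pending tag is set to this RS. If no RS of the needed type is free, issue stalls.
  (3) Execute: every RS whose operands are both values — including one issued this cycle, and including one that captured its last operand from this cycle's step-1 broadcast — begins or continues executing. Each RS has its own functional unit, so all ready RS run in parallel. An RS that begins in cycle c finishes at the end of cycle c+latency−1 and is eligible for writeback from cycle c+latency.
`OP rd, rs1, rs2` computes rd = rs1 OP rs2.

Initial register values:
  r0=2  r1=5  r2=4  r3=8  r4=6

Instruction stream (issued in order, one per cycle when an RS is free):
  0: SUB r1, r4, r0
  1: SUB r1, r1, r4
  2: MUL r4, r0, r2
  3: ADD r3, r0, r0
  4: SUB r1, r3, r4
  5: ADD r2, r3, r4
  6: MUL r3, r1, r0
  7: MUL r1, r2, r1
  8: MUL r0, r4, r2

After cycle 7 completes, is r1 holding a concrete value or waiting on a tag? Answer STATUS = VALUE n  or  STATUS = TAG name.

c1: issue SUB r1<-Add1 | r0:2,r1:Add1,r2:4,r3:8,r4:6
c2: issue SUB r1<-Add2 | r0:2,r1:Add2,r2:4,r3:8,r4:6
c3: CDB Add1=4; issue MUL r4<-Mul1 | r0:2,r1:Add2,r2:4,r3:8,r4:Mul1
c4: issue ADD r3<-Add1 | r0:2,r1:Add2,r2:4,r3:Add1,r4:Mul1
c5: CDB Add2=-2; issue SUB r1<-Add2 | r0:2,r1:Add2,r2:4,r3:Add1,r4:Mul1
c6: CDB Add1=4; issue ADD r2<-Add1 | r0:2,r1:Add2,r2:Add1,r3:4,r4:Mul1
c7: issue MUL r3<-Mul2 | r0:2,r1:Add2,r2:Add1,r3:Mul2,r4:Mul1

STATUS = TAG Add2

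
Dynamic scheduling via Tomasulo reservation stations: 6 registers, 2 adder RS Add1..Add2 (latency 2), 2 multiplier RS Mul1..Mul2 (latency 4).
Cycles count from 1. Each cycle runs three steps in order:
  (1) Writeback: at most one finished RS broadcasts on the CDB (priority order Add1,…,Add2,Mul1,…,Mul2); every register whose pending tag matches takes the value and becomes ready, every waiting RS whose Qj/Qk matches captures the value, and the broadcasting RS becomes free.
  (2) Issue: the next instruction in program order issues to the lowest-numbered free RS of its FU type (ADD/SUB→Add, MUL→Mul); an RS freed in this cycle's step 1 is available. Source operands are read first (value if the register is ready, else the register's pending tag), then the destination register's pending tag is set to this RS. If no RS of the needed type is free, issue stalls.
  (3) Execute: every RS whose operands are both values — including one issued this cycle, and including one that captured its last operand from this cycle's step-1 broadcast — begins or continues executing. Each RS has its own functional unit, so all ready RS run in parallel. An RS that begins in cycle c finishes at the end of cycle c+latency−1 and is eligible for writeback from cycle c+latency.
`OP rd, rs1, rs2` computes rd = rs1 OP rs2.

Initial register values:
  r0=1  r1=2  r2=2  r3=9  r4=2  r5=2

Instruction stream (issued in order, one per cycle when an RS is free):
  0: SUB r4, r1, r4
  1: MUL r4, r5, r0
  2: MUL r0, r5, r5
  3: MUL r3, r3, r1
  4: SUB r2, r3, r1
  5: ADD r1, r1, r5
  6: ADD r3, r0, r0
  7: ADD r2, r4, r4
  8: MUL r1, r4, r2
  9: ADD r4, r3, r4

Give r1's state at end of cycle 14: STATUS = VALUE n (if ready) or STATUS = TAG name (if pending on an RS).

STATUS = TAG Mul1

cycle 1: issue SUB r4<-Add1 // r0:1,r1:2,r2:2,r3:9,r4:Add1,r5:2
cycle 2: issue MUL r4<-Mul1 // r0:1,r1:2,r2:2,r3:9,r4:Mul1,r5:2
cycle 3: CDB Add1=0; issue MUL r0<-Mul2 // r0:Mul2,r1:2,r2:2,r3:9,r4:Mul1,r5:2
cycle 4: stall // r0:Mul2,r1:2,r2:2,r3:9,r4:Mul1,r5:2
cycle 5: stall // r0:Mul2,r1:2,r2:2,r3:9,r4:Mul1,r5:2
cycle 6: CDB Mul1=2; issue MUL r3<-Mul1 // r0:Mul2,r1:2,r2:2,r3:Mul1,r4:2,r5:2
cycle 7: CDB Mul2=4; issue SUB r2<-Add1 // r0:4,r1:2,r2:Add1,r3:Mul1,r4:2,r5:2
cycle 8: issue ADD r1<-Add2 // r0:4,r1:Add2,r2:Add1,r3:Mul1,r4:2,r5:2
cycle 9: stall // r0:4,r1:Add2,r2:Add1,r3:Mul1,r4:2,r5:2
cycle 10: CDB Add2=4; issue ADD r3<-Add2 // r0:4,r1:4,r2:Add1,r3:Add2,r4:2,r5:2
cycle 11: CDB Mul1=18; stall // r0:4,r1:4,r2:Add1,r3:Add2,r4:2,r5:2
cycle 12: CDB Add2=8; issue ADD r2<-Add2 // r0:4,r1:4,r2:Add2,r3:8,r4:2,r5:2
cycle 13: CDB Add1=16; issue MUL r1<-Mul1 // r0:4,r1:Mul1,r2:Add2,r3:8,r4:2,r5:2
cycle 14: CDB Add2=4; issue ADD r4<-Add1 // r0:4,r1:Mul1,r2:4,r3:8,r4:Add1,r5:2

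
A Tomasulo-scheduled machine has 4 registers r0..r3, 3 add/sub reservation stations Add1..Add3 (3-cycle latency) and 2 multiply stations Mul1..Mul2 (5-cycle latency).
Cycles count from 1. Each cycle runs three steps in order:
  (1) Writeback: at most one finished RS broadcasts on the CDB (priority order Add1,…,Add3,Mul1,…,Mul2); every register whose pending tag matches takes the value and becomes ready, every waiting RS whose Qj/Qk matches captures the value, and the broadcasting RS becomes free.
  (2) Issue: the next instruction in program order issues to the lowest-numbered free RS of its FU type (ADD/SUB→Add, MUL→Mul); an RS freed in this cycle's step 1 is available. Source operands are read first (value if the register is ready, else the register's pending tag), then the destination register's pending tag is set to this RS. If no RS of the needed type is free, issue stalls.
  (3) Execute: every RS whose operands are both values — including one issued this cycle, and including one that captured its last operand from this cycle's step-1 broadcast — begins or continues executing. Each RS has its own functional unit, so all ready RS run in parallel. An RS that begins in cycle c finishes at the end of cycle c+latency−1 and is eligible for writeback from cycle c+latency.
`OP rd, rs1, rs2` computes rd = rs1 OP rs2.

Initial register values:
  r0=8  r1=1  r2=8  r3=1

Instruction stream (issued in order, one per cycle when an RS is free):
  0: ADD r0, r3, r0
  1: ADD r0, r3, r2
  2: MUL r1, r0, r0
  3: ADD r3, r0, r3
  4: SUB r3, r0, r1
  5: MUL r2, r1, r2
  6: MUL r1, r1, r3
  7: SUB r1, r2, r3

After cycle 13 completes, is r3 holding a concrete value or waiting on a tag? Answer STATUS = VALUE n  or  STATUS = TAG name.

  c1: issue ADD r0<-Add1  regs: r0:Add1,r1:1,r2:8,r3:1
  c2: issue ADD r0<-Add2  regs: r0:Add2,r1:1,r2:8,r3:1
  c3: issue MUL r1<-Mul1  regs: r0:Add2,r1:Mul1,r2:8,r3:1
  c4: CDB Add1=9; issue ADD r3<-Add1  regs: r0:Add2,r1:Mul1,r2:8,r3:Add1
  c5: CDB Add2=9; issue SUB r3<-Add2  regs: r0:9,r1:Mul1,r2:8,r3:Add2
  c6: issue MUL r2<-Mul2  regs: r0:9,r1:Mul1,r2:Mul2,r3:Add2
  c7: stall  regs: r0:9,r1:Mul1,r2:Mul2,r3:Add2
  c8: CDB Add1=10; stall  regs: r0:9,r1:Mul1,r2:Mul2,r3:Add2
  c9: stall  regs: r0:9,r1:Mul1,r2:Mul2,r3:Add2
  c10: CDB Mul1=81; issue MUL r1<-Mul1  regs: r0:9,r1:Mul1,r2:Mul2,r3:Add2
  c11: issue SUB r1<-Add1  regs: r0:9,r1:Add1,r2:Mul2,r3:Add2
  c12: -  regs: r0:9,r1:Add1,r2:Mul2,r3:Add2
  c13: CDB Add2=-72  regs: r0:9,r1:Add1,r2:Mul2,r3:-72

STATUS = VALUE -72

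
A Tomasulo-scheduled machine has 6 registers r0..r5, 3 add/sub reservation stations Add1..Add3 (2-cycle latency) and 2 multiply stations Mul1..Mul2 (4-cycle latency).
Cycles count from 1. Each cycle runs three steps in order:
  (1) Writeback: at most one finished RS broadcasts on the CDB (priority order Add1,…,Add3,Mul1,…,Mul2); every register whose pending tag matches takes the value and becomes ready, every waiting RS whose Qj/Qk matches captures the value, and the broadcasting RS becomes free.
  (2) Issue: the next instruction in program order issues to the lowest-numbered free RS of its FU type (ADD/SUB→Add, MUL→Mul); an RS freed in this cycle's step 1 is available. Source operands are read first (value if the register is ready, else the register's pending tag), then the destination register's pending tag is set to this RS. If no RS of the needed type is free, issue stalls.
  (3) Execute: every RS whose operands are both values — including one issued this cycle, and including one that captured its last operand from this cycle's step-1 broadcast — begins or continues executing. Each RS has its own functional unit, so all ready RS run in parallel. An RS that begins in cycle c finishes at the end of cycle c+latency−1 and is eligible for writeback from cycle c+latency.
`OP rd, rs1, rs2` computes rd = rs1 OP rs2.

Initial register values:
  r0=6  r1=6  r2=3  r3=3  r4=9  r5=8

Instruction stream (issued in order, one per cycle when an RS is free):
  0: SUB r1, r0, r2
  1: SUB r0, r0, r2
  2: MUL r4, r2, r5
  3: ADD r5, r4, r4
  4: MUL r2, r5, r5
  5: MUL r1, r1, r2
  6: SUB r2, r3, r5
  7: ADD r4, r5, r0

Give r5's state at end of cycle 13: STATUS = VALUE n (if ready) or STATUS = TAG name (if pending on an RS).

STATUS = VALUE 48

cycle 1: issue SUB r1<-Add1 // r0:6,r1:Add1,r2:3,r3:3,r4:9,r5:8
cycle 2: issue SUB r0<-Add2 // r0:Add2,r1:Add1,r2:3,r3:3,r4:9,r5:8
cycle 3: CDB Add1=3; issue MUL r4<-Mul1 // r0:Add2,r1:3,r2:3,r3:3,r4:Mul1,r5:8
cycle 4: CDB Add2=3; issue ADD r5<-Add1 // r0:3,r1:3,r2:3,r3:3,r4:Mul1,r5:Add1
cycle 5: issue MUL r2<-Mul2 // r0:3,r1:3,r2:Mul2,r3:3,r4:Mul1,r5:Add1
cycle 6: stall // r0:3,r1:3,r2:Mul2,r3:3,r4:Mul1,r5:Add1
cycle 7: CDB Mul1=24; issue MUL r1<-Mul1 // r0:3,r1:Mul1,r2:Mul2,r3:3,r4:24,r5:Add1
cycle 8: issue SUB r2<-Add2 // r0:3,r1:Mul1,r2:Add2,r3:3,r4:24,r5:Add1
cycle 9: CDB Add1=48; issue ADD r4<-Add1 // r0:3,r1:Mul1,r2:Add2,r3:3,r4:Add1,r5:48
cycle 10: - // r0:3,r1:Mul1,r2:Add2,r3:3,r4:Add1,r5:48
cycle 11: CDB Add1=51 // r0:3,r1:Mul1,r2:Add2,r3:3,r4:51,r5:48
cycle 12: CDB Add2=-45 // r0:3,r1:Mul1,r2:-45,r3:3,r4:51,r5:48
cycle 13: CDB Mul2=2304 // r0:3,r1:Mul1,r2:-45,r3:3,r4:51,r5:48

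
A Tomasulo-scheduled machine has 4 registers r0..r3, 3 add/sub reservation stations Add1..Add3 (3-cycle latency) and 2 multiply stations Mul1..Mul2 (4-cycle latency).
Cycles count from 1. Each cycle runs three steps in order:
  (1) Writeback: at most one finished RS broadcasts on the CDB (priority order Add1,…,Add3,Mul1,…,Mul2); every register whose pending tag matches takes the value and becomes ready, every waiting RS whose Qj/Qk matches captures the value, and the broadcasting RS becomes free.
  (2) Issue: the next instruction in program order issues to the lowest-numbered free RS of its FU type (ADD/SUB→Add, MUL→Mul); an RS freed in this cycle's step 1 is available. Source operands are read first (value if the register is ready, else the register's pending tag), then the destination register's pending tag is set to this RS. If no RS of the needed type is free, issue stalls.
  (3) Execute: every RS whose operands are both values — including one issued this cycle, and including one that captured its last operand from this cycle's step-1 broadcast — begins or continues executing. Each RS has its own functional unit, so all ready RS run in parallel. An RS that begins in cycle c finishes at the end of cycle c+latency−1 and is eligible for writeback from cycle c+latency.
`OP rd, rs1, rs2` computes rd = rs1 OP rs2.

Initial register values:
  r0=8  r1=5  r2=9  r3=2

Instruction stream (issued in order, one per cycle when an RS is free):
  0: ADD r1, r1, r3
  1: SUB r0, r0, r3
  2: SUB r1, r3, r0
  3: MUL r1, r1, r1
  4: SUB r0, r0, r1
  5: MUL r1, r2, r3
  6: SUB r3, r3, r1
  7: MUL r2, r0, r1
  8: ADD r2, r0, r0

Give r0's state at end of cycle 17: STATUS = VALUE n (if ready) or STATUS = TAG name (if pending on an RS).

STATUS = VALUE -10

cycle 1: issue ADD r1<-Add1 // r0:8,r1:Add1,r2:9,r3:2
cycle 2: issue SUB r0<-Add2 // r0:Add2,r1:Add1,r2:9,r3:2
cycle 3: issue SUB r1<-Add3 // r0:Add2,r1:Add3,r2:9,r3:2
cycle 4: CDB Add1=7; issue MUL r1<-Mul1 // r0:Add2,r1:Mul1,r2:9,r3:2
cycle 5: CDB Add2=6; issue SUB r0<-Add1 // r0:Add1,r1:Mul1,r2:9,r3:2
cycle 6: issue MUL r1<-Mul2 // r0:Add1,r1:Mul2,r2:9,r3:2
cycle 7: issue SUB r3<-Add2 // r0:Add1,r1:Mul2,r2:9,r3:Add2
cycle 8: CDB Add3=-4; stall // r0:Add1,r1:Mul2,r2:9,r3:Add2
cycle 9: stall // r0:Add1,r1:Mul2,r2:9,r3:Add2
cycle 10: CDB Mul2=18; issue MUL r2<-Mul2 // r0:Add1,r1:18,r2:Mul2,r3:Add2
cycle 11: issue ADD r2<-Add3 // r0:Add1,r1:18,r2:Add3,r3:Add2
cycle 12: CDB Mul1=16 // r0:Add1,r1:18,r2:Add3,r3:Add2
cycle 13: CDB Add2=-16 // r0:Add1,r1:18,r2:Add3,r3:-16
cycle 14: - // r0:Add1,r1:18,r2:Add3,r3:-16
cycle 15: CDB Add1=-10 // r0:-10,r1:18,r2:Add3,r3:-16
cycle 16: - // r0:-10,r1:18,r2:Add3,r3:-16
cycle 17: - // r0:-10,r1:18,r2:Add3,r3:-16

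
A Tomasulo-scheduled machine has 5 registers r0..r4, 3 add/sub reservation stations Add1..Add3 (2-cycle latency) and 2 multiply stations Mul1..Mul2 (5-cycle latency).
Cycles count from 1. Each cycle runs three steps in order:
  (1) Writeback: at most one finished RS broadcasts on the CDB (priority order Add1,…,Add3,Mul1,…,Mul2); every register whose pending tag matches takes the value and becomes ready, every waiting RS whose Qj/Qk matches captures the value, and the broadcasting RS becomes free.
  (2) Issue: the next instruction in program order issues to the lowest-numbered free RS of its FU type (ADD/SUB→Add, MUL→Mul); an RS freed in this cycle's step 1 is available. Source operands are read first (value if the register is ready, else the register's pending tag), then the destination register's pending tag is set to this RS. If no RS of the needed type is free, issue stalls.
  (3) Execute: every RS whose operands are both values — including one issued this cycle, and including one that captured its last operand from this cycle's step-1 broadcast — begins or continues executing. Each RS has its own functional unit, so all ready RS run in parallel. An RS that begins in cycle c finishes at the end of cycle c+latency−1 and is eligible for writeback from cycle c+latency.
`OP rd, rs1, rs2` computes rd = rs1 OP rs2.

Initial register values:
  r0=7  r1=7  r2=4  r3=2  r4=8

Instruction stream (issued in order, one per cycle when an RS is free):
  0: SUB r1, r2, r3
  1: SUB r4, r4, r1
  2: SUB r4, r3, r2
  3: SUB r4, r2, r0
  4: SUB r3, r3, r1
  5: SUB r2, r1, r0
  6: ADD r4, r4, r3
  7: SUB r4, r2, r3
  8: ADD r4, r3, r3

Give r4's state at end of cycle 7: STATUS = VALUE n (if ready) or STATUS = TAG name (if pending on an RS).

c1: issue SUB r1<-Add1 | r0:7,r1:Add1,r2:4,r3:2,r4:8
c2: issue SUB r4<-Add2 | r0:7,r1:Add1,r2:4,r3:2,r4:Add2
c3: CDB Add1=2; issue SUB r4<-Add1 | r0:7,r1:2,r2:4,r3:2,r4:Add1
c4: issue SUB r4<-Add3 | r0:7,r1:2,r2:4,r3:2,r4:Add3
c5: CDB Add1=-2; issue SUB r3<-Add1 | r0:7,r1:2,r2:4,r3:Add1,r4:Add3
c6: CDB Add2=6; issue SUB r2<-Add2 | r0:7,r1:2,r2:Add2,r3:Add1,r4:Add3
c7: CDB Add1=0; issue ADD r4<-Add1 | r0:7,r1:2,r2:Add2,r3:0,r4:Add1

STATUS = TAG Add1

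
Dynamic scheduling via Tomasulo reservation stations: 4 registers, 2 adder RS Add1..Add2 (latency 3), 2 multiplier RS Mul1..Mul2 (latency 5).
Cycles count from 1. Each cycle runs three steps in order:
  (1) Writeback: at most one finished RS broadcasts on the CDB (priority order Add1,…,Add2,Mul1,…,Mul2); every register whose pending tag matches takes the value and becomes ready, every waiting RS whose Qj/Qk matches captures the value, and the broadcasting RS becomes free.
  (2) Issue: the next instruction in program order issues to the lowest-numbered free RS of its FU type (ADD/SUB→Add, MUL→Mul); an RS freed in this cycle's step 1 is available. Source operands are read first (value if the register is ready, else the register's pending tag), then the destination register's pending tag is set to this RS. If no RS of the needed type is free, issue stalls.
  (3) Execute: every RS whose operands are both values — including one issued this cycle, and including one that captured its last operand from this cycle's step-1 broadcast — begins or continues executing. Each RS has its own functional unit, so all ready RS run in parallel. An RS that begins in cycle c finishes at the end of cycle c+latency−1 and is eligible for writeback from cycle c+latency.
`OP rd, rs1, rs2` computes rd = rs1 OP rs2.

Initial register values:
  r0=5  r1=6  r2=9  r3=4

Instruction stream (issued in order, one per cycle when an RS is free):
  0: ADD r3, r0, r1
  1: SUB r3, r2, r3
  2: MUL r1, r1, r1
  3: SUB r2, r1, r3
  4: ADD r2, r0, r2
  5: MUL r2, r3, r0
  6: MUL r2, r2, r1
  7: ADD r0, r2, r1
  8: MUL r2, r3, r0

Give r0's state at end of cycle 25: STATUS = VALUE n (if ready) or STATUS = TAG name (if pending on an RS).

c1: issue ADD r3<-Add1 | r0:5,r1:6,r2:9,r3:Add1
c2: issue SUB r3<-Add2 | r0:5,r1:6,r2:9,r3:Add2
c3: issue MUL r1<-Mul1 | r0:5,r1:Mul1,r2:9,r3:Add2
c4: CDB Add1=11; issue SUB r2<-Add1 | r0:5,r1:Mul1,r2:Add1,r3:Add2
c5: stall | r0:5,r1:Mul1,r2:Add1,r3:Add2
c6: stall | r0:5,r1:Mul1,r2:Add1,r3:Add2
c7: CDB Add2=-2; issue ADD r2<-Add2 | r0:5,r1:Mul1,r2:Add2,r3:-2
c8: CDB Mul1=36; issue MUL r2<-Mul1 | r0:5,r1:36,r2:Mul1,r3:-2
c9: issue MUL r2<-Mul2 | r0:5,r1:36,r2:Mul2,r3:-2
c10: stall | r0:5,r1:36,r2:Mul2,r3:-2
c11: CDB Add1=38; issue ADD r0<-Add1 | r0:Add1,r1:36,r2:Mul2,r3:-2
c12: stall | r0:Add1,r1:36,r2:Mul2,r3:-2
c13: CDB Mul1=-10; issue MUL r2<-Mul1 | r0:Add1,r1:36,r2:Mul1,r3:-2
c14: CDB Add2=43 | r0:Add1,r1:36,r2:Mul1,r3:-2
c15: - | r0:Add1,r1:36,r2:Mul1,r3:-2
c16: - | r0:Add1,r1:36,r2:Mul1,r3:-2
c17: - | r0:Add1,r1:36,r2:Mul1,r3:-2
c18: CDB Mul2=-360 | r0:Add1,r1:36,r2:Mul1,r3:-2
c19: - | r0:Add1,r1:36,r2:Mul1,r3:-2
c20: - | r0:Add1,r1:36,r2:Mul1,r3:-2
c21: CDB Add1=-324 | r0:-324,r1:36,r2:Mul1,r3:-2
c22: - | r0:-324,r1:36,r2:Mul1,r3:-2
c23: - | r0:-324,r1:36,r2:Mul1,r3:-2
c24: - | r0:-324,r1:36,r2:Mul1,r3:-2
c25: - | r0:-324,r1:36,r2:Mul1,r3:-2

STATUS = VALUE -324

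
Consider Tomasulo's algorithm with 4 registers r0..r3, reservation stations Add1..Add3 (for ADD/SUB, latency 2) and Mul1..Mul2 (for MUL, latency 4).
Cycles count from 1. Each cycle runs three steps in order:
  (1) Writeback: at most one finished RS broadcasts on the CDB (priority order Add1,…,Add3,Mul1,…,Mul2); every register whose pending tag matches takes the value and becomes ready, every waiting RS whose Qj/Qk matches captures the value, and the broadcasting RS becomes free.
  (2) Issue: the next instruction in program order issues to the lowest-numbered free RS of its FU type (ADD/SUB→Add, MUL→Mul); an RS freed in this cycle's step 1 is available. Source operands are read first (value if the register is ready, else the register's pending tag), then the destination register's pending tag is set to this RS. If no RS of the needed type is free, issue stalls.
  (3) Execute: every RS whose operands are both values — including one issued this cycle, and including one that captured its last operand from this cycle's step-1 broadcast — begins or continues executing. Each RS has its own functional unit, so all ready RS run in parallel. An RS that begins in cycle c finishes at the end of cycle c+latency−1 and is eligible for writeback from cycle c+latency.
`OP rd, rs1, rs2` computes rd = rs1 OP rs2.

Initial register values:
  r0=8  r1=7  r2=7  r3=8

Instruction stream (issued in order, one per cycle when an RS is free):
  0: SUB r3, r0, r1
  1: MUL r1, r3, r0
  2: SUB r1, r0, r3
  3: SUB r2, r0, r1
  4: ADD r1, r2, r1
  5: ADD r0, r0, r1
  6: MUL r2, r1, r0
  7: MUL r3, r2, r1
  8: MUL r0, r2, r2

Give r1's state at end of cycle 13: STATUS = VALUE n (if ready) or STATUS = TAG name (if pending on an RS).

c1: issue SUB r3<-Add1 | r0:8,r1:7,r2:7,r3:Add1
c2: issue MUL r1<-Mul1 | r0:8,r1:Mul1,r2:7,r3:Add1
c3: CDB Add1=1; issue SUB r1<-Add1 | r0:8,r1:Add1,r2:7,r3:1
c4: issue SUB r2<-Add2 | r0:8,r1:Add1,r2:Add2,r3:1
c5: CDB Add1=7; issue ADD r1<-Add1 | r0:8,r1:Add1,r2:Add2,r3:1
c6: issue ADD r0<-Add3 | r0:Add3,r1:Add1,r2:Add2,r3:1
c7: CDB Add2=1; issue MUL r2<-Mul2 | r0:Add3,r1:Add1,r2:Mul2,r3:1
c8: CDB Mul1=8; issue MUL r3<-Mul1 | r0:Add3,r1:Add1,r2:Mul2,r3:Mul1
c9: CDB Add1=8; stall | r0:Add3,r1:8,r2:Mul2,r3:Mul1
c10: stall | r0:Add3,r1:8,r2:Mul2,r3:Mul1
c11: CDB Add3=16; stall | r0:16,r1:8,r2:Mul2,r3:Mul1
c12: stall | r0:16,r1:8,r2:Mul2,r3:Mul1
c13: stall | r0:16,r1:8,r2:Mul2,r3:Mul1

STATUS = VALUE 8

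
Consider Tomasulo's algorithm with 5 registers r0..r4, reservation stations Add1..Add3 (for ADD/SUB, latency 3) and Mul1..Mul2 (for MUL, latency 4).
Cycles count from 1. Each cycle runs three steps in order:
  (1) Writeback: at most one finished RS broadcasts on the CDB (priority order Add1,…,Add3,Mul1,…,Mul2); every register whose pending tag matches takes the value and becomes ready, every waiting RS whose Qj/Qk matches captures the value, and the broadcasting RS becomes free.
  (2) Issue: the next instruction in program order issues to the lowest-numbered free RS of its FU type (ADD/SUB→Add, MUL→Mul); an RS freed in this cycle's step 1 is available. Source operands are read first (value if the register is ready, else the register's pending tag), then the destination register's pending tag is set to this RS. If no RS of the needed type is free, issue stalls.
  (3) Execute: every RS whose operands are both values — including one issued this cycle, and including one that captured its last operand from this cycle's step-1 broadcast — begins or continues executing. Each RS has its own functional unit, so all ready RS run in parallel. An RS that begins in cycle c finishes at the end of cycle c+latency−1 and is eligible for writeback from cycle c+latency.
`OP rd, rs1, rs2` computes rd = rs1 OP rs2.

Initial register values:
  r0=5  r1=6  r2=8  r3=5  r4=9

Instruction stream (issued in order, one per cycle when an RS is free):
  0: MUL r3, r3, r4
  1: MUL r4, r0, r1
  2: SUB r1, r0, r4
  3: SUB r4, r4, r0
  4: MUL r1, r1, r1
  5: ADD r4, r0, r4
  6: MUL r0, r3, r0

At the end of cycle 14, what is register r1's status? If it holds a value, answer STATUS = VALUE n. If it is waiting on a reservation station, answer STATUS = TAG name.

c1: issue MUL r3<-Mul1 | r0:5,r1:6,r2:8,r3:Mul1,r4:9
c2: issue MUL r4<-Mul2 | r0:5,r1:6,r2:8,r3:Mul1,r4:Mul2
c3: issue SUB r1<-Add1 | r0:5,r1:Add1,r2:8,r3:Mul1,r4:Mul2
c4: issue SUB r4<-Add2 | r0:5,r1:Add1,r2:8,r3:Mul1,r4:Add2
c5: CDB Mul1=45; issue MUL r1<-Mul1 | r0:5,r1:Mul1,r2:8,r3:45,r4:Add2
c6: CDB Mul2=30; issue ADD r4<-Add3 | r0:5,r1:Mul1,r2:8,r3:45,r4:Add3
c7: issue MUL r0<-Mul2 | r0:Mul2,r1:Mul1,r2:8,r3:45,r4:Add3
c8: - | r0:Mul2,r1:Mul1,r2:8,r3:45,r4:Add3
c9: CDB Add1=-25 | r0:Mul2,r1:Mul1,r2:8,r3:45,r4:Add3
c10: CDB Add2=25 | r0:Mul2,r1:Mul1,r2:8,r3:45,r4:Add3
c11: CDB Mul2=225 | r0:225,r1:Mul1,r2:8,r3:45,r4:Add3
c12: - | r0:225,r1:Mul1,r2:8,r3:45,r4:Add3
c13: CDB Add3=30 | r0:225,r1:Mul1,r2:8,r3:45,r4:30
c14: CDB Mul1=625 | r0:225,r1:625,r2:8,r3:45,r4:30

STATUS = VALUE 625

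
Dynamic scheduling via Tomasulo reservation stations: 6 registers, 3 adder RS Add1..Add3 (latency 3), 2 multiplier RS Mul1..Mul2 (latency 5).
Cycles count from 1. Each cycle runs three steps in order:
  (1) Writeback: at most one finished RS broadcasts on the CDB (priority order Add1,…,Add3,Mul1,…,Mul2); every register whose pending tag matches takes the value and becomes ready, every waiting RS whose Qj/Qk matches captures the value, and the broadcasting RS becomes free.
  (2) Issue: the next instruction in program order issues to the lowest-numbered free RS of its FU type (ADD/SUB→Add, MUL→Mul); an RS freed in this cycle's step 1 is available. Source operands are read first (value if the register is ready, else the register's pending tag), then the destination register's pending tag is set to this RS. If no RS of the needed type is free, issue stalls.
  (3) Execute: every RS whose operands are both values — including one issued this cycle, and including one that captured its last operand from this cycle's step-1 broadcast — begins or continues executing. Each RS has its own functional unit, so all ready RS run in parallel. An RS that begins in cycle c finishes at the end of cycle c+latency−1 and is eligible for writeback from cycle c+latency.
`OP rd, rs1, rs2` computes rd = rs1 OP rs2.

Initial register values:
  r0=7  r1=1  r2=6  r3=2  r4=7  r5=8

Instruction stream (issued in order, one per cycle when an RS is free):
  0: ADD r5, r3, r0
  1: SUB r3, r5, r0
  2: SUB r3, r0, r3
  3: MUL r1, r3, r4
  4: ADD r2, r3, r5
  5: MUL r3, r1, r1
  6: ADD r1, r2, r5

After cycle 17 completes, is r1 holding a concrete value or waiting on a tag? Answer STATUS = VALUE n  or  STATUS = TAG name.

STATUS = VALUE 23

cycle 1: issue ADD r5<-Add1 // r0:7,r1:1,r2:6,r3:2,r4:7,r5:Add1
cycle 2: issue SUB r3<-Add2 // r0:7,r1:1,r2:6,r3:Add2,r4:7,r5:Add1
cycle 3: issue SUB r3<-Add3 // r0:7,r1:1,r2:6,r3:Add3,r4:7,r5:Add1
cycle 4: CDB Add1=9; issue MUL r1<-Mul1 // r0:7,r1:Mul1,r2:6,r3:Add3,r4:7,r5:9
cycle 5: issue ADD r2<-Add1 // r0:7,r1:Mul1,r2:Add1,r3:Add3,r4:7,r5:9
cycle 6: issue MUL r3<-Mul2 // r0:7,r1:Mul1,r2:Add1,r3:Mul2,r4:7,r5:9
cycle 7: CDB Add2=2; issue ADD r1<-Add2 // r0:7,r1:Add2,r2:Add1,r3:Mul2,r4:7,r5:9
cycle 8: - // r0:7,r1:Add2,r2:Add1,r3:Mul2,r4:7,r5:9
cycle 9: - // r0:7,r1:Add2,r2:Add1,r3:Mul2,r4:7,r5:9
cycle 10: CDB Add3=5 // r0:7,r1:Add2,r2:Add1,r3:Mul2,r4:7,r5:9
cycle 11: - // r0:7,r1:Add2,r2:Add1,r3:Mul2,r4:7,r5:9
cycle 12: - // r0:7,r1:Add2,r2:Add1,r3:Mul2,r4:7,r5:9
cycle 13: CDB Add1=14 // r0:7,r1:Add2,r2:14,r3:Mul2,r4:7,r5:9
cycle 14: - // r0:7,r1:Add2,r2:14,r3:Mul2,r4:7,r5:9
cycle 15: CDB Mul1=35 // r0:7,r1:Add2,r2:14,r3:Mul2,r4:7,r5:9
cycle 16: CDB Add2=23 // r0:7,r1:23,r2:14,r3:Mul2,r4:7,r5:9
cycle 17: - // r0:7,r1:23,r2:14,r3:Mul2,r4:7,r5:9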